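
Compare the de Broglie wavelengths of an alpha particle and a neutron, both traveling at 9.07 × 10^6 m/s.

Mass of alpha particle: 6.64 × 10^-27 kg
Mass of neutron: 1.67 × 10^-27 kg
The neutron has the longer wavelength.

Using λ = h/(mv), since both particles have the same velocity, the wavelength depends only on mass.

For alpha particle: λ₁ = h/(m₁v) = 1.10 × 10^-14 m
For neutron: λ₂ = h/(m₂v) = 4.37 × 10^-14 m

Since λ ∝ 1/m at constant velocity, the lighter particle has the longer wavelength.

The neutron has the longer de Broglie wavelength.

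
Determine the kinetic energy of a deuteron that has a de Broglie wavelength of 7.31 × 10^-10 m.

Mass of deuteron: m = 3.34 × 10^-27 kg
1.23 × 10^-22 J (or 7.68 × 10^-4 eV)

From λ = h/√(2mKE), we solve for KE:

λ² = h²/(2mKE)
KE = h²/(2mλ²)
KE = (6.626 × 10^-34 J·s)² / (2 × 3.34 × 10^-27 kg × (7.31 × 10^-10 m)²)
KE = 1.23 × 10^-22 J
KE = 7.68 × 10^-4 eV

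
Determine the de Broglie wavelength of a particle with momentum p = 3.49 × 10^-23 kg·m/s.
1.90 × 10^-11 m

Using the de Broglie relation λ = h/p:

λ = h/p
λ = (6.626 × 10^-34 J·s) / (3.49 × 10^-23 kg·m/s)
λ = 1.90 × 10^-11 m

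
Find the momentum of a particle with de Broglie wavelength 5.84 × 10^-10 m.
1.13 × 10^-24 kg·m/s

From the de Broglie relation λ = h/p, we solve for p:

p = h/λ
p = (6.626 × 10^-34 J·s) / (5.84 × 10^-10 m)
p = 1.13 × 10^-24 kg·m/s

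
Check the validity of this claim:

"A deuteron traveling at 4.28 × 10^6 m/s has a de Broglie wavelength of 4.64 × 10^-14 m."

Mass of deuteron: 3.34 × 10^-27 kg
True

The claim is correct.

Using λ = h/(mv):
λ = (6.626 × 10^-34 J·s) / (3.34 × 10^-27 kg × 4.28 × 10^6 m/s)
λ = 4.64 × 10^-14 m

This matches the claimed value.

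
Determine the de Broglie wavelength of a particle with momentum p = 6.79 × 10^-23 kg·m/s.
9.76 × 10^-12 m

Using the de Broglie relation λ = h/p:

λ = h/p
λ = (6.626 × 10^-34 J·s) / (6.79 × 10^-23 kg·m/s)
λ = 9.76 × 10^-12 m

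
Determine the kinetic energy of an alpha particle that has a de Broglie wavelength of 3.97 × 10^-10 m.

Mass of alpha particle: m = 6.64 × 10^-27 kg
2.10 × 10^-22 J (or 1.31 × 10^-3 eV)

From λ = h/√(2mKE), we solve for KE:

λ² = h²/(2mKE)
KE = h²/(2mλ²)
KE = (6.626 × 10^-34 J·s)² / (2 × 6.64 × 10^-27 kg × (3.97 × 10^-10 m)²)
KE = 2.10 × 10^-22 J
KE = 1.31 × 10^-3 eV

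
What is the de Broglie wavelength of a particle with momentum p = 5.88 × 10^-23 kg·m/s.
1.13 × 10^-11 m

Using the de Broglie relation λ = h/p:

λ = h/p
λ = (6.626 × 10^-34 J·s) / (5.88 × 10^-23 kg·m/s)
λ = 1.13 × 10^-11 m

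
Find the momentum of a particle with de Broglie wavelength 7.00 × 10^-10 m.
9.47 × 10^-25 kg·m/s

From the de Broglie relation λ = h/p, we solve for p:

p = h/λ
p = (6.626 × 10^-34 J·s) / (7.00 × 10^-10 m)
p = 9.47 × 10^-25 kg·m/s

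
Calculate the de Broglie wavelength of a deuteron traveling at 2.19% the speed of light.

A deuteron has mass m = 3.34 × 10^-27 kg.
3.02 × 10^-14 m

Using the de Broglie relation λ = h/(mv):

v = 2.19% × c = 6.565 × 10^6 m/s

λ = h/(mv)
λ = (6.626 × 10^-34 J·s) / (3.34 × 10^-27 kg × 6.565 × 10^6 m/s)
λ = 3.02 × 10^-14 m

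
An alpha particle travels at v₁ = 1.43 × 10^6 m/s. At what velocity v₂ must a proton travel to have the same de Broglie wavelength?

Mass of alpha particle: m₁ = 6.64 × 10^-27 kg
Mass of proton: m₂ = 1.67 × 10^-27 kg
v₂ = 5.69 × 10^6 m/s

For equal de Broglie wavelengths: λ₁ = λ₂

h/(m₁v₁) = h/(m₂v₂)
m₁v₁ = m₂v₂
v₂ = v₁ · (m₁/m₂)

v₂ = 1.43 × 10^6 m/s × (6.64 × 10^-27 kg / 1.67 × 10^-27 kg)
v₂ = 5.69 × 10^6 m/s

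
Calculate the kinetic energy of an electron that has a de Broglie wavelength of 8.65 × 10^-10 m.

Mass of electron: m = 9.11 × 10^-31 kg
3.22 × 10^-19 J (or 2.01 eV)

From λ = h/√(2mKE), we solve for KE:

λ² = h²/(2mKE)
KE = h²/(2mλ²)
KE = (6.626 × 10^-34 J·s)² / (2 × 9.11 × 10^-31 kg × (8.65 × 10^-10 m)²)
KE = 3.22 × 10^-19 J
KE = 2.01 eV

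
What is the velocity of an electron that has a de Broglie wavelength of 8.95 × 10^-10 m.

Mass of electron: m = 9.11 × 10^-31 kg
8.13 × 10^5 m/s

From the de Broglie relation λ = h/(mv), we solve for v:

v = h/(mλ)
v = (6.626 × 10^-34 J·s) / (9.11 × 10^-31 kg × 8.95 × 10^-10 m)
v = 8.13 × 10^5 m/s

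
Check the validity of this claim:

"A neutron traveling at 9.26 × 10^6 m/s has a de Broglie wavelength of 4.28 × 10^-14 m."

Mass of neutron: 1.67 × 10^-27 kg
True

The claim is correct.

Using λ = h/(mv):
λ = (6.626 × 10^-34 J·s) / (1.67 × 10^-27 kg × 9.26 × 10^6 m/s)
λ = 4.28 × 10^-14 m

This matches the claimed value.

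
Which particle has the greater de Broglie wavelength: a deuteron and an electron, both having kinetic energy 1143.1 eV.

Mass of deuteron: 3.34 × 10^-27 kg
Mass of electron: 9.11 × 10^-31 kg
The electron has the longer wavelength.

Using λ = h/√(2mKE):

For deuteron: λ₁ = h/√(2m₁KE) = 5.99 × 10^-13 m
For electron: λ₂ = h/√(2m₂KE) = 3.63 × 10^-11 m

Since λ ∝ 1/√m at constant kinetic energy, the lighter particle has the longer wavelength.

The electron has the longer de Broglie wavelength.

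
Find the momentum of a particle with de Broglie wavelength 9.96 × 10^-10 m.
6.65 × 10^-25 kg·m/s

From the de Broglie relation λ = h/p, we solve for p:

p = h/λ
p = (6.626 × 10^-34 J·s) / (9.96 × 10^-10 m)
p = 6.65 × 10^-25 kg·m/s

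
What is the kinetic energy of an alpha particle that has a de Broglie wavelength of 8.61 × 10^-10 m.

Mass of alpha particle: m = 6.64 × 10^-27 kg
4.46 × 10^-23 J (or 2.78 × 10^-4 eV)

From λ = h/√(2mKE), we solve for KE:

λ² = h²/(2mKE)
KE = h²/(2mλ²)
KE = (6.626 × 10^-34 J·s)² / (2 × 6.64 × 10^-27 kg × (8.61 × 10^-10 m)²)
KE = 4.46 × 10^-23 J
KE = 2.78 × 10^-4 eV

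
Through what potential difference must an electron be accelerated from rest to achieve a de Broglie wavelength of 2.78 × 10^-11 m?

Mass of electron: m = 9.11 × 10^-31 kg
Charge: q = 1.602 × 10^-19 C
1.95 × 10^3 V

From λ = h/√(2mqV), we solve for V:

λ² = h²/(2mqV)
V = h²/(2mqλ²)
V = (6.626 × 10^-34 J·s)² / (2 × 9.11 × 10^-31 kg × 1.602 × 10^-19 C × (2.78 × 10^-11 m)²)
V = 1.95 × 10^3 V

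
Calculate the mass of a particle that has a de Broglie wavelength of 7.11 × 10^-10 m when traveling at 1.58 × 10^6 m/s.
5.90 × 10^-31 kg

From the de Broglie relation λ = h/(mv), we solve for m:

m = h/(λv)
m = (6.626 × 10^-34 J·s) / (7.11 × 10^-10 m × 1.58 × 10^6 m/s)
m = 5.90 × 10^-31 kg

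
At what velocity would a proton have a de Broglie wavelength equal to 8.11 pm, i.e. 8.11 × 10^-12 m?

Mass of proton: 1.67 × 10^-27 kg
4.89 × 10^4 m/s

From λ = h/(mv), solve for v:

v = h/(mλ)
v = (6.626 × 10^-34 J·s) / (1.67 × 10^-27 kg × 8.11 × 10^-12 m)
v = 4.89 × 10^4 m/s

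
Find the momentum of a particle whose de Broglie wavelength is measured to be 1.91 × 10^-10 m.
3.47 × 10^-24 kg·m/s

From the de Broglie relation λ = h/p, we solve for p:

p = h/λ
p = (6.626 × 10^-34 J·s) / (1.91 × 10^-10 m)
p = 3.47 × 10^-24 kg·m/s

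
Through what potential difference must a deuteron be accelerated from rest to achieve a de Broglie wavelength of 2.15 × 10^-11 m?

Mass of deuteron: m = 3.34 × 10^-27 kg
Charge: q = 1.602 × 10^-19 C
8.88 × 10^-1 V

From λ = h/√(2mqV), we solve for V:

λ² = h²/(2mqV)
V = h²/(2mqλ²)
V = (6.626 × 10^-34 J·s)² / (2 × 3.34 × 10^-27 kg × 1.602 × 10^-19 C × (2.15 × 10^-11 m)²)
V = 8.88 × 10^-1 V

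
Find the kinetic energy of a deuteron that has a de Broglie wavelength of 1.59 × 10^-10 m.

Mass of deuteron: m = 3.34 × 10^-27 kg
2.60 × 10^-21 J (or 0.0162 eV)

From λ = h/√(2mKE), we solve for KE:

λ² = h²/(2mKE)
KE = h²/(2mλ²)
KE = (6.626 × 10^-34 J·s)² / (2 × 3.34 × 10^-27 kg × (1.59 × 10^-10 m)²)
KE = 2.60 × 10^-21 J
KE = 0.0162 eV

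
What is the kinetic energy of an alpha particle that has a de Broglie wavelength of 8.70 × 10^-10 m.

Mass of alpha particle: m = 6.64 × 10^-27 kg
4.37 × 10^-23 J (or 2.73 × 10^-4 eV)

From λ = h/√(2mKE), we solve for KE:

λ² = h²/(2mKE)
KE = h²/(2mλ²)
KE = (6.626 × 10^-34 J·s)² / (2 × 6.64 × 10^-27 kg × (8.70 × 10^-10 m)²)
KE = 4.37 × 10^-23 J
KE = 2.73 × 10^-4 eV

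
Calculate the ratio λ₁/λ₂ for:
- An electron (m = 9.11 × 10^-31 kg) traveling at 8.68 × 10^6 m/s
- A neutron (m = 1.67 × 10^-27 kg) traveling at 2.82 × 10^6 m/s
λ₁/λ₂ = 596

Using λ = h/(mv):

λ₁ = h/(m₁v₁) = 8.38 × 10^-11 m
λ₂ = h/(m₂v₂) = 1.41 × 10^-13 m

Ratio λ₁/λ₂ = (m₂v₂)/(m₁v₁)
         = (1.67 × 10^-27 kg × 2.82 × 10^6 m/s) / (9.11 × 10^-31 kg × 8.68 × 10^6 m/s)
         = 596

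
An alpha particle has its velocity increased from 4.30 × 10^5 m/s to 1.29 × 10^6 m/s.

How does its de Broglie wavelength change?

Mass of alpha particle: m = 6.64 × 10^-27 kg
The wavelength decreases by a factor of 3.

Using λ = h/(mv):

Initial wavelength: λ₁ = h/(mv₁) = 2.32 × 10^-13 m
Final wavelength: λ₂ = h/(mv₂) = 7.74 × 10^-14 m

Since λ ∝ 1/v, when velocity increases by a factor of 3, the wavelength decreases by a factor of 3.

λ₂/λ₁ = v₁/v₂ = 1/3

The wavelength decreases by a factor of 3.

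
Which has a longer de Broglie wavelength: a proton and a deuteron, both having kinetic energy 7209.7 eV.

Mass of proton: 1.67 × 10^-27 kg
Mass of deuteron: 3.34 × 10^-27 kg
The proton has the longer wavelength.

Using λ = h/√(2mKE):

For proton: λ₁ = h/√(2m₁KE) = 3.37 × 10^-13 m
For deuteron: λ₂ = h/√(2m₂KE) = 2.39 × 10^-13 m

Since λ ∝ 1/√m at constant kinetic energy, the lighter particle has the longer wavelength.

The proton has the longer de Broglie wavelength.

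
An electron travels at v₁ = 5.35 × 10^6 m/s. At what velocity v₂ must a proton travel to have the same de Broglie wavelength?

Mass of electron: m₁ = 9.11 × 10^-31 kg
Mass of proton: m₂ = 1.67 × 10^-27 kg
v₂ = 2.92 × 10^3 m/s

For equal de Broglie wavelengths: λ₁ = λ₂

h/(m₁v₁) = h/(m₂v₂)
m₁v₁ = m₂v₂
v₂ = v₁ · (m₁/m₂)

v₂ = 5.35 × 10^6 m/s × (9.11 × 10^-31 kg / 1.67 × 10^-27 kg)
v₂ = 2.92 × 10^3 m/s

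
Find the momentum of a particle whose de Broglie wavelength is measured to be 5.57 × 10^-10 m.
1.19 × 10^-24 kg·m/s

From the de Broglie relation λ = h/p, we solve for p:

p = h/λ
p = (6.626 × 10^-34 J·s) / (5.57 × 10^-10 m)
p = 1.19 × 10^-24 kg·m/s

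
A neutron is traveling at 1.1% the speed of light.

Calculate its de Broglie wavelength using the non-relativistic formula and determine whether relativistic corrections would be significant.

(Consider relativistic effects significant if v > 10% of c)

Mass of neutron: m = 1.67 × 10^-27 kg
No, relativistic corrections are not needed.

Using the non-relativistic de Broglie formula λ = h/(mv):

v = 1.1% × c = 3.298 × 10^6 m/s

λ = h/(mv)
λ = (6.626 × 10^-34 J·s) / (1.67 × 10^-27 kg × 3.298 × 10^6 m/s)
λ = 1.20 × 10^-13 m

Since v = 1.1% of c < 10% of c, relativistic corrections are NOT significant and this non-relativistic result is a good approximation.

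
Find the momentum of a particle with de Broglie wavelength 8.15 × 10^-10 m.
8.13 × 10^-25 kg·m/s

From the de Broglie relation λ = h/p, we solve for p:

p = h/λ
p = (6.626 × 10^-34 J·s) / (8.15 × 10^-10 m)
p = 8.13 × 10^-25 kg·m/s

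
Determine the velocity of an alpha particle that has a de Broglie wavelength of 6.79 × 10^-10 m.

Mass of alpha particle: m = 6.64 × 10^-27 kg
1.47 × 10^2 m/s

From the de Broglie relation λ = h/(mv), we solve for v:

v = h/(mλ)
v = (6.626 × 10^-34 J·s) / (6.64 × 10^-27 kg × 6.79 × 10^-10 m)
v = 1.47 × 10^2 m/s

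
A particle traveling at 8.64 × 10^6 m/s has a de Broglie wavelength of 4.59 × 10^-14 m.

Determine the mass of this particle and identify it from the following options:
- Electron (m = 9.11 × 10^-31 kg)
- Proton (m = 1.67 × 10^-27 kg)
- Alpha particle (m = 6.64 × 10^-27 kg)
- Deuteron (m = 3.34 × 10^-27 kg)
The particle is a proton.

From λ = h/(mv), solve for mass:

m = h/(λv)
m = (6.626 × 10^-34 J·s) / (4.59 × 10^-14 m × 8.64 × 10^6 m/s)
m = 1.67 × 10^-27 kg

Comparing with the listed masses, this is closest to a proton.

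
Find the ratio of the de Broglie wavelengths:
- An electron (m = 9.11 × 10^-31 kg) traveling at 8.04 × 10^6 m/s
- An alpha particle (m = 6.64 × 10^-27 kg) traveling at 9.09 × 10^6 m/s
λ₁/λ₂ = 8.24 × 10^3

Using λ = h/(mv):

λ₁ = h/(m₁v₁) = 9.05 × 10^-11 m
λ₂ = h/(m₂v₂) = 1.10 × 10^-14 m

Ratio λ₁/λ₂ = (m₂v₂)/(m₁v₁)
         = (6.64 × 10^-27 kg × 9.09 × 10^6 m/s) / (9.11 × 10^-31 kg × 8.04 × 10^6 m/s)
         = 8.24 × 10^3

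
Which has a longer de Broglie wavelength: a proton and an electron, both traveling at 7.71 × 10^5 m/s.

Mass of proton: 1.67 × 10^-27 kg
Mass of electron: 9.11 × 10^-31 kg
The electron has the longer wavelength.

Using λ = h/(mv), since both particles have the same velocity, the wavelength depends only on mass.

For proton: λ₁ = h/(m₁v) = 5.15 × 10^-13 m
For electron: λ₂ = h/(m₂v) = 9.43 × 10^-10 m

Since λ ∝ 1/m at constant velocity, the lighter particle has the longer wavelength.

The electron has the longer de Broglie wavelength.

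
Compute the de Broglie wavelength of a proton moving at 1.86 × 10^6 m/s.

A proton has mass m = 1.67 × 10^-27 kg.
2.13 × 10^-13 m

Using the de Broglie relation λ = h/(mv):

λ = h/(mv)
λ = (6.626 × 10^-34 J·s) / (1.67 × 10^-27 kg × 1.86 × 10^6 m/s)
λ = 2.13 × 10^-13 m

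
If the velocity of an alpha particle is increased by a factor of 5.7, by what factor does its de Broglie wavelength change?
The wavelength decreases by a factor of 5.7.

From λ = h/(mv), the wavelength is inversely proportional to velocity:

λ ∝ 1/v

If v → 5.7v, then λ → λ/5.7

When velocity is increased by a factor of 5.7, the wavelength decreases by a factor of 5.7.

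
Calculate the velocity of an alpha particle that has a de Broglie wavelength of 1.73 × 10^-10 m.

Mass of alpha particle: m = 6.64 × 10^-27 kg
5.77 × 10^2 m/s

From the de Broglie relation λ = h/(mv), we solve for v:

v = h/(mλ)
v = (6.626 × 10^-34 J·s) / (6.64 × 10^-27 kg × 1.73 × 10^-10 m)
v = 5.77 × 10^2 m/s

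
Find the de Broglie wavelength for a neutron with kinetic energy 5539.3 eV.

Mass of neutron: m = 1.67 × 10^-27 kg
3.85 × 10^-13 m

Using λ = h/√(2mKE):

First convert KE to Joules: KE = 5539.3 eV = 8.875 × 10^-16 J

λ = h/√(2mKE)
λ = (6.626 × 10^-34 J·s) / √(2 × 1.67 × 10^-27 kg × 8.875 × 10^-16 J)
λ = 3.85 × 10^-13 m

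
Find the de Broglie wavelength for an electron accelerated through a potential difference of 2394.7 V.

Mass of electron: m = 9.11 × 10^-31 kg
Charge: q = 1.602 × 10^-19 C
2.51 × 10^-11 m

When a particle is accelerated through voltage V, it gains kinetic energy KE = qV.

The de Broglie wavelength is then λ = h/√(2mqV):

λ = h/√(2mqV)
λ = (6.626 × 10^-34 J·s) / √(2 × 9.11 × 10^-31 kg × 1.602 × 10^-19 C × 2394.7 V)
λ = 2.51 × 10^-11 m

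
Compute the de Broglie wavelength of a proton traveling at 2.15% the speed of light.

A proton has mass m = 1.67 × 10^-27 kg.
6.16 × 10^-14 m

Using the de Broglie relation λ = h/(mv):

v = 2.15% × c = 6.446 × 10^6 m/s

λ = h/(mv)
λ = (6.626 × 10^-34 J·s) / (1.67 × 10^-27 kg × 6.446 × 10^6 m/s)
λ = 6.16 × 10^-14 m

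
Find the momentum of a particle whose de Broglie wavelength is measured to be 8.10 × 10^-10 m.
8.18 × 10^-25 kg·m/s

From the de Broglie relation λ = h/p, we solve for p:

p = h/λ
p = (6.626 × 10^-34 J·s) / (8.10 × 10^-10 m)
p = 8.18 × 10^-25 kg·m/s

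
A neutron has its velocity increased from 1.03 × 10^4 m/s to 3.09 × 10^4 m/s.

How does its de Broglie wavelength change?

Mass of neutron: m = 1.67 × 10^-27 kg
The wavelength decreases by a factor of 3.

Using λ = h/(mv):

Initial wavelength: λ₁ = h/(mv₁) = 3.85 × 10^-11 m
Final wavelength: λ₂ = h/(mv₂) = 1.28 × 10^-11 m

Since λ ∝ 1/v, when velocity increases by a factor of 3, the wavelength decreases by a factor of 3.

λ₂/λ₁ = v₁/v₂ = 1/3

The wavelength decreases by a factor of 3.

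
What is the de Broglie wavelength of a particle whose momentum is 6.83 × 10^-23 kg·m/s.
9.70 × 10^-12 m

Using the de Broglie relation λ = h/p:

λ = h/p
λ = (6.626 × 10^-34 J·s) / (6.83 × 10^-23 kg·m/s)
λ = 9.70 × 10^-12 m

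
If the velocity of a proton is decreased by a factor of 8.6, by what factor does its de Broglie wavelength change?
The wavelength increases by a factor of 8.6.

From λ = h/(mv), the wavelength is inversely proportional to velocity:

λ ∝ 1/v

If v → v/8.6, then λ → 8.6λ

When velocity is decreased by a factor of 8.6, the wavelength increases by a factor of 8.6.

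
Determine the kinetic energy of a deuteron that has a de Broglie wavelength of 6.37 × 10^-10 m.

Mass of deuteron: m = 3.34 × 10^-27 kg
1.62 × 10^-22 J (or 1.01 × 10^-3 eV)

From λ = h/√(2mKE), we solve for KE:

λ² = h²/(2mKE)
KE = h²/(2mλ²)
KE = (6.626 × 10^-34 J·s)² / (2 × 3.34 × 10^-27 kg × (6.37 × 10^-10 m)²)
KE = 1.62 × 10^-22 J
KE = 1.01 × 10^-3 eV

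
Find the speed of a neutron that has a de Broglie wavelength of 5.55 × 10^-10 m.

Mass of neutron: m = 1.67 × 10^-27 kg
7.15 × 10^2 m/s

From the de Broglie relation λ = h/(mv), we solve for v:

v = h/(mλ)
v = (6.626 × 10^-34 J·s) / (1.67 × 10^-27 kg × 5.55 × 10^-10 m)
v = 7.15 × 10^2 m/s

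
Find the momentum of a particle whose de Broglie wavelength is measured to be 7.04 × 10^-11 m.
9.41 × 10^-24 kg·m/s

From the de Broglie relation λ = h/p, we solve for p:

p = h/λ
p = (6.626 × 10^-34 J·s) / (7.04 × 10^-11 m)
p = 9.41 × 10^-24 kg·m/s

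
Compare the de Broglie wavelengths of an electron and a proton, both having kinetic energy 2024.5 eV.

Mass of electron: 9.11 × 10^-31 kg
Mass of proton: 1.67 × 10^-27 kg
The electron has the longer wavelength.

Using λ = h/√(2mKE):

For electron: λ₁ = h/√(2m₁KE) = 2.73 × 10^-11 m
For proton: λ₂ = h/√(2m₂KE) = 6.37 × 10^-13 m

Since λ ∝ 1/√m at constant kinetic energy, the lighter particle has the longer wavelength.

The electron has the longer de Broglie wavelength.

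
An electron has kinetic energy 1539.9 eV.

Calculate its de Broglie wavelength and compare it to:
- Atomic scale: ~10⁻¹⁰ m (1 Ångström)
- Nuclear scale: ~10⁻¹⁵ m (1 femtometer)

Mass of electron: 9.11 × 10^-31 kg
λ = 3.13 × 10^-11 m, which is between nuclear and atomic scales.

Using λ = h/√(2mKE):

KE = 1539.9 eV = 2.467 × 10^-16 J

λ = h/√(2mKE)
λ = (6.626 × 10^-34 J·s) / √(2 × 9.11 × 10^-31 kg × 2.467 × 10^-16 J)
λ = 3.13 × 10^-11 m

Comparison:
- Atomic scale (10⁻¹⁰ m): λ is 0.31× this size
- Nuclear scale (10⁻¹⁵ m): λ is 3.1e+04× this size

The wavelength is between nuclear and atomic scales.

This wavelength is appropriate for probing atomic structure but too large for nuclear physics experiments.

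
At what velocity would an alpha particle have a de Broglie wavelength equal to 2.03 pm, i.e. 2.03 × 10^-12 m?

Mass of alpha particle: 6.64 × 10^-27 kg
4.92 × 10^4 m/s

From λ = h/(mv), solve for v:

v = h/(mλ)
v = (6.626 × 10^-34 J·s) / (6.64 × 10^-27 kg × 2.03 × 10^-12 m)
v = 4.92 × 10^4 m/s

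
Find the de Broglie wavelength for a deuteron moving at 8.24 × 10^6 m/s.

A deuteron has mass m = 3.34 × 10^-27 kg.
2.41 × 10^-14 m

Using the de Broglie relation λ = h/(mv):

λ = h/(mv)
λ = (6.626 × 10^-34 J·s) / (3.34 × 10^-27 kg × 8.24 × 10^6 m/s)
λ = 2.41 × 10^-14 m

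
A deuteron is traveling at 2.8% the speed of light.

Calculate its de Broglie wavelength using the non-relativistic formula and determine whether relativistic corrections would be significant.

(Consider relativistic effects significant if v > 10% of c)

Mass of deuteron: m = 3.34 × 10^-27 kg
No, relativistic corrections are not needed.

Using the non-relativistic de Broglie formula λ = h/(mv):

v = 2.8% × c = 8.394 × 10^6 m/s

λ = h/(mv)
λ = (6.626 × 10^-34 J·s) / (3.34 × 10^-27 kg × 8.394 × 10^6 m/s)
λ = 2.36 × 10^-14 m

Since v = 2.8% of c < 10% of c, relativistic corrections are NOT significant and this non-relativistic result is a good approximation.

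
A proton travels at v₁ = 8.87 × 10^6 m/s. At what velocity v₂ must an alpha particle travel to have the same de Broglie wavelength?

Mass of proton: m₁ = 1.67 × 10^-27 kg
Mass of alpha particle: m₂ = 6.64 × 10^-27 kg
v₂ = 2.23 × 10^6 m/s

For equal de Broglie wavelengths: λ₁ = λ₂

h/(m₁v₁) = h/(m₂v₂)
m₁v₁ = m₂v₂
v₂ = v₁ · (m₁/m₂)

v₂ = 8.87 × 10^6 m/s × (1.67 × 10^-27 kg / 6.64 × 10^-27 kg)
v₂ = 2.23 × 10^6 m/s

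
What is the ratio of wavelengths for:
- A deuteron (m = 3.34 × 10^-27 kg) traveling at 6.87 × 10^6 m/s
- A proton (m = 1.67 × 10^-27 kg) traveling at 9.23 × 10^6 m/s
λ₁/λ₂ = 0.672

Using λ = h/(mv):

λ₁ = h/(m₁v₁) = 2.89 × 10^-14 m
λ₂ = h/(m₂v₂) = 4.30 × 10^-14 m

Ratio λ₁/λ₂ = (m₂v₂)/(m₁v₁)
         = (1.67 × 10^-27 kg × 9.23 × 10^6 m/s) / (3.34 × 10^-27 kg × 6.87 × 10^6 m/s)
         = 0.672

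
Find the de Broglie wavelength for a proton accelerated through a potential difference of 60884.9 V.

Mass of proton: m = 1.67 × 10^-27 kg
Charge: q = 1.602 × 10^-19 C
1.16 × 10^-13 m

When a particle is accelerated through voltage V, it gains kinetic energy KE = qV.

The de Broglie wavelength is then λ = h/√(2mqV):

λ = h/√(2mqV)
λ = (6.626 × 10^-34 J·s) / √(2 × 1.67 × 10^-27 kg × 1.602 × 10^-19 C × 60884.9 V)
λ = 1.16 × 10^-13 m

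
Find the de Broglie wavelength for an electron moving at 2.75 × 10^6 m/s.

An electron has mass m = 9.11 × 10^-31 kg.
2.64 × 10^-10 m

Using the de Broglie relation λ = h/(mv):

λ = h/(mv)
λ = (6.626 × 10^-34 J·s) / (9.11 × 10^-31 kg × 2.75 × 10^6 m/s)
λ = 2.64 × 10^-10 m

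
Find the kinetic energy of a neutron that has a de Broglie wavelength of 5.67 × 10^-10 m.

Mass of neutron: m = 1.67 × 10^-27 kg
4.09 × 10^-22 J (or 2.55 × 10^-3 eV)

From λ = h/√(2mKE), we solve for KE:

λ² = h²/(2mKE)
KE = h²/(2mλ²)
KE = (6.626 × 10^-34 J·s)² / (2 × 1.67 × 10^-27 kg × (5.67 × 10^-10 m)²)
KE = 4.09 × 10^-22 J
KE = 2.55 × 10^-3 eV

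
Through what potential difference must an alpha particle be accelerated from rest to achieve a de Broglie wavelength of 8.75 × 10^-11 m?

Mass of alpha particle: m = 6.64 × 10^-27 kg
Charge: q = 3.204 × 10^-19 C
1.35 × 10^-2 V

From λ = h/√(2mqV), we solve for V:

λ² = h²/(2mqV)
V = h²/(2mqλ²)
V = (6.626 × 10^-34 J·s)² / (2 × 6.64 × 10^-27 kg × 3.204 × 10^-19 C × (8.75 × 10^-11 m)²)
V = 1.35 × 10^-2 V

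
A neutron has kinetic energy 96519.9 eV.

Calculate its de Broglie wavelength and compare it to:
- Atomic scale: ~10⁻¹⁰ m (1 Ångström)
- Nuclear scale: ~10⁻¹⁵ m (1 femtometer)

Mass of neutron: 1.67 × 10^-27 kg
λ = 9.22 × 10^-14 m, which is between nuclear and atomic scales.

Using λ = h/√(2mKE):

KE = 96519.9 eV = 1.546 × 10^-14 J

λ = h/√(2mKE)
λ = (6.626 × 10^-34 J·s) / √(2 × 1.67 × 10^-27 kg × 1.546 × 10^-14 J)
λ = 9.22 × 10^-14 m

Comparison:
- Atomic scale (10⁻¹⁰ m): λ is 0.00092× this size
- Nuclear scale (10⁻¹⁵ m): λ is 92× this size

The wavelength is between nuclear and atomic scales.

This wavelength is appropriate for probing atomic structure but too large for nuclear physics experiments.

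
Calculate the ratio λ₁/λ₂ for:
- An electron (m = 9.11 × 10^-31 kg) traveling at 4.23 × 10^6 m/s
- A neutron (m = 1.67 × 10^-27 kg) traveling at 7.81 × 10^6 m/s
λ₁/λ₂ = 3.38 × 10^3

Using λ = h/(mv):

λ₁ = h/(m₁v₁) = 1.72 × 10^-10 m
λ₂ = h/(m₂v₂) = 5.08 × 10^-14 m

Ratio λ₁/λ₂ = (m₂v₂)/(m₁v₁)
         = (1.67 × 10^-27 kg × 7.81 × 10^6 m/s) / (9.11 × 10^-31 kg × 4.23 × 10^6 m/s)
         = 3.38 × 10^3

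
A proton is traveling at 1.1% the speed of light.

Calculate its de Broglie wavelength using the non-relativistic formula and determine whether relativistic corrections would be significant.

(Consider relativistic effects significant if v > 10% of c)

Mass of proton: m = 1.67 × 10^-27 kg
No, relativistic corrections are not needed.

Using the non-relativistic de Broglie formula λ = h/(mv):

v = 1.1% × c = 3.298 × 10^6 m/s

λ = h/(mv)
λ = (6.626 × 10^-34 J·s) / (1.67 × 10^-27 kg × 3.298 × 10^6 m/s)
λ = 1.20 × 10^-13 m

Since v = 1.1% of c < 10% of c, relativistic corrections are NOT significant and this non-relativistic result is a good approximation.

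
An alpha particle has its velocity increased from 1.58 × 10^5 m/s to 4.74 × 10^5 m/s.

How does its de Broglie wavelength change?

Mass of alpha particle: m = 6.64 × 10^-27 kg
The wavelength decreases by a factor of 3.

Using λ = h/(mv):

Initial wavelength: λ₁ = h/(mv₁) = 6.32 × 10^-13 m
Final wavelength: λ₂ = h/(mv₂) = 2.11 × 10^-13 m

Since λ ∝ 1/v, when velocity increases by a factor of 3, the wavelength decreases by a factor of 3.

λ₂/λ₁ = v₁/v₂ = 1/3

The wavelength decreases by a factor of 3.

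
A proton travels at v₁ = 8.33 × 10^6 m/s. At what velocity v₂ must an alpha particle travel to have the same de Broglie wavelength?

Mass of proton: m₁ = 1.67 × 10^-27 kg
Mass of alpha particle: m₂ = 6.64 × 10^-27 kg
v₂ = 2.10 × 10^6 m/s

For equal de Broglie wavelengths: λ₁ = λ₂

h/(m₁v₁) = h/(m₂v₂)
m₁v₁ = m₂v₂
v₂ = v₁ · (m₁/m₂)

v₂ = 8.33 × 10^6 m/s × (1.67 × 10^-27 kg / 6.64 × 10^-27 kg)
v₂ = 2.10 × 10^6 m/s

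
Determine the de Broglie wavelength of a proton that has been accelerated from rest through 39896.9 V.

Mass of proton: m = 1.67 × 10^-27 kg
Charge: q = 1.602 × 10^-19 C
1.43 × 10^-13 m

When a particle is accelerated through voltage V, it gains kinetic energy KE = qV.

The de Broglie wavelength is then λ = h/√(2mqV):

λ = h/√(2mqV)
λ = (6.626 × 10^-34 J·s) / √(2 × 1.67 × 10^-27 kg × 1.602 × 10^-19 C × 39896.9 V)
λ = 1.43 × 10^-13 m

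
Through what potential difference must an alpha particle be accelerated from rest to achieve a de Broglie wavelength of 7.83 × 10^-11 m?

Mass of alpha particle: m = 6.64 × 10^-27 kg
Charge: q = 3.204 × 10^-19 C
1.68 × 10^-2 V

From λ = h/√(2mqV), we solve for V:

λ² = h²/(2mqV)
V = h²/(2mqλ²)
V = (6.626 × 10^-34 J·s)² / (2 × 6.64 × 10^-27 kg × 3.204 × 10^-19 C × (7.83 × 10^-11 m)²)
V = 1.68 × 10^-2 V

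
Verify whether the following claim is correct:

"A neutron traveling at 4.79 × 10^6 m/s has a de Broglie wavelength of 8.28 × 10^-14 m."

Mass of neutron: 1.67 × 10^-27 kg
True

The claim is correct.

Using λ = h/(mv):
λ = (6.626 × 10^-34 J·s) / (1.67 × 10^-27 kg × 4.79 × 10^6 m/s)
λ = 8.28 × 10^-14 m

This matches the claimed value.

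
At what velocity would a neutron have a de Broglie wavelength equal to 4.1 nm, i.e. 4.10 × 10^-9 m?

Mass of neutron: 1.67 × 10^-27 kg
9.68 × 10^1 m/s

From λ = h/(mv), solve for v:

v = h/(mλ)
v = (6.626 × 10^-34 J·s) / (1.67 × 10^-27 kg × 4.10 × 10^-9 m)
v = 9.68 × 10^1 m/s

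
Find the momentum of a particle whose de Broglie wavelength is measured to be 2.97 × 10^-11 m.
2.23 × 10^-23 kg·m/s

From the de Broglie relation λ = h/p, we solve for p:

p = h/λ
p = (6.626 × 10^-34 J·s) / (2.97 × 10^-11 m)
p = 2.23 × 10^-23 kg·m/s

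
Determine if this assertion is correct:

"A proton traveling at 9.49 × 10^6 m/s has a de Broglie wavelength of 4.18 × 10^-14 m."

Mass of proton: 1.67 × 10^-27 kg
True

The claim is correct.

Using λ = h/(mv):
λ = (6.626 × 10^-34 J·s) / (1.67 × 10^-27 kg × 9.49 × 10^6 m/s)
λ = 4.18 × 10^-14 m

This matches the claimed value.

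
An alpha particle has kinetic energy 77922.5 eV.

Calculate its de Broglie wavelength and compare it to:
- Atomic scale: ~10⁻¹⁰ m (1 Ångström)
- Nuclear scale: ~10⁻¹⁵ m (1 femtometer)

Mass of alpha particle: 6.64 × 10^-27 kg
λ = 5.15 × 10^-14 m, which is between nuclear and atomic scales.

Using λ = h/√(2mKE):

KE = 77922.5 eV = 1.248 × 10^-14 J

λ = h/√(2mKE)
λ = (6.626 × 10^-34 J·s) / √(2 × 6.64 × 10^-27 kg × 1.248 × 10^-14 J)
λ = 5.15 × 10^-14 m

Comparison:
- Atomic scale (10⁻¹⁰ m): λ is 0.00051× this size
- Nuclear scale (10⁻¹⁵ m): λ is 51× this size

The wavelength is between nuclear and atomic scales.

This wavelength is appropriate for probing atomic structure but too large for nuclear physics experiments.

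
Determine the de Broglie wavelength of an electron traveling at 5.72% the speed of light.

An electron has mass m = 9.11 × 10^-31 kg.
4.24 × 10^-11 m

Using the de Broglie relation λ = h/(mv):

v = 5.72% × c = 1.715 × 10^7 m/s

λ = h/(mv)
λ = (6.626 × 10^-34 J·s) / (9.11 × 10^-31 kg × 1.715 × 10^7 m/s)
λ = 4.24 × 10^-11 m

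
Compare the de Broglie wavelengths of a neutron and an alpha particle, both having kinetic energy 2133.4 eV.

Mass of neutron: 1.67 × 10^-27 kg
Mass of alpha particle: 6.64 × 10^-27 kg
The neutron has the longer wavelength.

Using λ = h/√(2mKE):

For neutron: λ₁ = h/√(2m₁KE) = 6.20 × 10^-13 m
For alpha particle: λ₂ = h/√(2m₂KE) = 3.11 × 10^-13 m

Since λ ∝ 1/√m at constant kinetic energy, the lighter particle has the longer wavelength.

The neutron has the longer de Broglie wavelength.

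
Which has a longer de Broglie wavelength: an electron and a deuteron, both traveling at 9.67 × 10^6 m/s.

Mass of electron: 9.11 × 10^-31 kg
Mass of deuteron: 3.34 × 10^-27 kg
The electron has the longer wavelength.

Using λ = h/(mv), since both particles have the same velocity, the wavelength depends only on mass.

For electron: λ₁ = h/(m₁v) = 7.52 × 10^-11 m
For deuteron: λ₂ = h/(m₂v) = 2.05 × 10^-14 m

Since λ ∝ 1/m at constant velocity, the lighter particle has the longer wavelength.

The electron has the longer de Broglie wavelength.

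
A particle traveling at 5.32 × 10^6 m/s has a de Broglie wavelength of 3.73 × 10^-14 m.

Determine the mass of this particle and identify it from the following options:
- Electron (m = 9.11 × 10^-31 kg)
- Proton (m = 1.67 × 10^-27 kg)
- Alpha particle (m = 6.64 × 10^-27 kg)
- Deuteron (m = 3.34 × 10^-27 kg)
The particle is a deuteron.

From λ = h/(mv), solve for mass:

m = h/(λv)
m = (6.626 × 10^-34 J·s) / (3.73 × 10^-14 m × 5.32 × 10^6 m/s)
m = 3.34 × 10^-27 kg

Comparing with the listed masses, this is closest to a deuteron.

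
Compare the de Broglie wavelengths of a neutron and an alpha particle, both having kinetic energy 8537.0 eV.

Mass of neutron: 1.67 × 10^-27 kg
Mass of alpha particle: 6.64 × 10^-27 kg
The neutron has the longer wavelength.

Using λ = h/√(2mKE):

For neutron: λ₁ = h/√(2m₁KE) = 3.10 × 10^-13 m
For alpha particle: λ₂ = h/√(2m₂KE) = 1.55 × 10^-13 m

Since λ ∝ 1/√m at constant kinetic energy, the lighter particle has the longer wavelength.

The neutron has the longer de Broglie wavelength.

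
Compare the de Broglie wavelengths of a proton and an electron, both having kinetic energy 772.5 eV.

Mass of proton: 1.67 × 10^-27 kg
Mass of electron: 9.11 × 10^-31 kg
The electron has the longer wavelength.

Using λ = h/√(2mKE):

For proton: λ₁ = h/√(2m₁KE) = 1.03 × 10^-12 m
For electron: λ₂ = h/√(2m₂KE) = 4.41 × 10^-11 m

Since λ ∝ 1/√m at constant kinetic energy, the lighter particle has the longer wavelength.

The electron has the longer de Broglie wavelength.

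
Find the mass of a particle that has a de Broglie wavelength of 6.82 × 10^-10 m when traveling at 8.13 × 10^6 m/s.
1.20 × 10^-31 kg

From the de Broglie relation λ = h/(mv), we solve for m:

m = h/(λv)
m = (6.626 × 10^-34 J·s) / (6.82 × 10^-10 m × 8.13 × 10^6 m/s)
m = 1.20 × 10^-31 kg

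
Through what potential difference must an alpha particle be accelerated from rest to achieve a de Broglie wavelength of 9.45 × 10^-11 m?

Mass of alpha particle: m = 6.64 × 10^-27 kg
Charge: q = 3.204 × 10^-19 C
1.16 × 10^-2 V

From λ = h/√(2mqV), we solve for V:

λ² = h²/(2mqV)
V = h²/(2mqλ²)
V = (6.626 × 10^-34 J·s)² / (2 × 6.64 × 10^-27 kg × 3.204 × 10^-19 C × (9.45 × 10^-11 m)²)
V = 1.16 × 10^-2 V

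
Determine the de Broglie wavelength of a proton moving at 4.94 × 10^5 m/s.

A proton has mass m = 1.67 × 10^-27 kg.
8.03 × 10^-13 m

Using the de Broglie relation λ = h/(mv):

λ = h/(mv)
λ = (6.626 × 10^-34 J·s) / (1.67 × 10^-27 kg × 4.94 × 10^5 m/s)
λ = 8.03 × 10^-13 m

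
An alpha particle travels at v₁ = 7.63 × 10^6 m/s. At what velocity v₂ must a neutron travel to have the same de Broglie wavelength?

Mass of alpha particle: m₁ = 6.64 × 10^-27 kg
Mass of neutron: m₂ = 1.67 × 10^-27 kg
v₂ = 3.03 × 10^7 m/s

For equal de Broglie wavelengths: λ₁ = λ₂

h/(m₁v₁) = h/(m₂v₂)
m₁v₁ = m₂v₂
v₂ = v₁ · (m₁/m₂)

v₂ = 7.63 × 10^6 m/s × (6.64 × 10^-27 kg / 1.67 × 10^-27 kg)
v₂ = 3.03 × 10^7 m/s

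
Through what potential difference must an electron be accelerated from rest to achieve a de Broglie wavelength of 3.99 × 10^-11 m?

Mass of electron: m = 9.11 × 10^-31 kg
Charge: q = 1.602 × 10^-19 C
945 V

From λ = h/√(2mqV), we solve for V:

λ² = h²/(2mqV)
V = h²/(2mqλ²)
V = (6.626 × 10^-34 J·s)² / (2 × 9.11 × 10^-31 kg × 1.602 × 10^-19 C × (3.99 × 10^-11 m)²)
V = 945 V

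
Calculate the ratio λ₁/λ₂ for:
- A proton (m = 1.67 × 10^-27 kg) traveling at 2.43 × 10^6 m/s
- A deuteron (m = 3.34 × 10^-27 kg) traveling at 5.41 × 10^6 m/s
λ₁/λ₂ = 4.45

Using λ = h/(mv):

λ₁ = h/(m₁v₁) = 1.63 × 10^-13 m
λ₂ = h/(m₂v₂) = 3.67 × 10^-14 m

Ratio λ₁/λ₂ = (m₂v₂)/(m₁v₁)
         = (3.34 × 10^-27 kg × 5.41 × 10^6 m/s) / (1.67 × 10^-27 kg × 2.43 × 10^6 m/s)
         = 4.45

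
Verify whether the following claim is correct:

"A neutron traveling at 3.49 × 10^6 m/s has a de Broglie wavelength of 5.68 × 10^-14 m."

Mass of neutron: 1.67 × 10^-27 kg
False

The claim is incorrect.

Using λ = h/(mv):
λ = (6.626 × 10^-34 J·s) / (1.67 × 10^-27 kg × 3.49 × 10^6 m/s)
λ = 1.14 × 10^-13 m

The actual wavelength differs from the claimed 5.68 × 10^-14 m.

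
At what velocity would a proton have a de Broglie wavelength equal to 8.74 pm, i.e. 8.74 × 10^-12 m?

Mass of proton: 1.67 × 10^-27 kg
4.54 × 10^4 m/s

From λ = h/(mv), solve for v:

v = h/(mλ)
v = (6.626 × 10^-34 J·s) / (1.67 × 10^-27 kg × 8.74 × 10^-12 m)
v = 4.54 × 10^4 m/s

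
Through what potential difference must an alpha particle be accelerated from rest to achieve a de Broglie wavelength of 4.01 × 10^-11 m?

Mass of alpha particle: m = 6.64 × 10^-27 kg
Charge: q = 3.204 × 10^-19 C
6.42 × 10^-2 V

From λ = h/√(2mqV), we solve for V:

λ² = h²/(2mqV)
V = h²/(2mqλ²)
V = (6.626 × 10^-34 J·s)² / (2 × 6.64 × 10^-27 kg × 3.204 × 10^-19 C × (4.01 × 10^-11 m)²)
V = 6.42 × 10^-2 V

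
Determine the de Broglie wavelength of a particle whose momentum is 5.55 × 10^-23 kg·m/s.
1.19 × 10^-11 m

Using the de Broglie relation λ = h/p:

λ = h/p
λ = (6.626 × 10^-34 J·s) / (5.55 × 10^-23 kg·m/s)
λ = 1.19 × 10^-11 m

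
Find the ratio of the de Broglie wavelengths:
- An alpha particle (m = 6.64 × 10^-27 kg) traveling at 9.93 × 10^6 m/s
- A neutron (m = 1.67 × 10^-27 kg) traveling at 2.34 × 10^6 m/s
λ₁/λ₂ = 0.0593

Using λ = h/(mv):

λ₁ = h/(m₁v₁) = 1.00 × 10^-14 m
λ₂ = h/(m₂v₂) = 1.70 × 10^-13 m

Ratio λ₁/λ₂ = (m₂v₂)/(m₁v₁)
         = (1.67 × 10^-27 kg × 2.34 × 10^6 m/s) / (6.64 × 10^-27 kg × 9.93 × 10^6 m/s)
         = 0.0593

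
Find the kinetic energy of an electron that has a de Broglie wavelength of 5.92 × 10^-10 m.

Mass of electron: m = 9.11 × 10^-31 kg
6.88 × 10^-19 J (or 4.29 eV)

From λ = h/√(2mKE), we solve for KE:

λ² = h²/(2mKE)
KE = h²/(2mλ²)
KE = (6.626 × 10^-34 J·s)² / (2 × 9.11 × 10^-31 kg × (5.92 × 10^-10 m)²)
KE = 6.88 × 10^-19 J
KE = 4.29 eV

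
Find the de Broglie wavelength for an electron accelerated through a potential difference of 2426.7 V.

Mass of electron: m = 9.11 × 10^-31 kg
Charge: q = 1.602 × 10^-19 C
2.49 × 10^-11 m

When a particle is accelerated through voltage V, it gains kinetic energy KE = qV.

The de Broglie wavelength is then λ = h/√(2mqV):

λ = h/√(2mqV)
λ = (6.626 × 10^-34 J·s) / √(2 × 9.11 × 10^-31 kg × 1.602 × 10^-19 C × 2426.7 V)
λ = 2.49 × 10^-11 m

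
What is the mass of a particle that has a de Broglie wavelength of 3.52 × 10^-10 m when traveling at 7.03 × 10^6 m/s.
2.68 × 10^-31 kg

From the de Broglie relation λ = h/(mv), we solve for m:

m = h/(λv)
m = (6.626 × 10^-34 J·s) / (3.52 × 10^-10 m × 7.03 × 10^6 m/s)
m = 2.68 × 10^-31 kg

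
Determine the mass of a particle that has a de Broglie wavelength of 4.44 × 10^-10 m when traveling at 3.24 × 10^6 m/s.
4.61 × 10^-31 kg

From the de Broglie relation λ = h/(mv), we solve for m:

m = h/(λv)
m = (6.626 × 10^-34 J·s) / (4.44 × 10^-10 m × 3.24 × 10^6 m/s)
m = 4.61 × 10^-31 kg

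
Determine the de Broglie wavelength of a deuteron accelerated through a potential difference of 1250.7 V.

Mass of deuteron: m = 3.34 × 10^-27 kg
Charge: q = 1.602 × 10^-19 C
5.73 × 10^-13 m

When a particle is accelerated through voltage V, it gains kinetic energy KE = qV.

The de Broglie wavelength is then λ = h/√(2mqV):

λ = h/√(2mqV)
λ = (6.626 × 10^-34 J·s) / √(2 × 3.34 × 10^-27 kg × 1.602 × 10^-19 C × 1250.7 V)
λ = 5.73 × 10^-13 m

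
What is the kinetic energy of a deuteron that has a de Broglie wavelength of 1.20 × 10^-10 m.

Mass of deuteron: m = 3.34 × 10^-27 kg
4.56 × 10^-21 J (or 0.0285 eV)

From λ = h/√(2mKE), we solve for KE:

λ² = h²/(2mKE)
KE = h²/(2mλ²)
KE = (6.626 × 10^-34 J·s)² / (2 × 3.34 × 10^-27 kg × (1.20 × 10^-10 m)²)
KE = 4.56 × 10^-21 J
KE = 0.0285 eV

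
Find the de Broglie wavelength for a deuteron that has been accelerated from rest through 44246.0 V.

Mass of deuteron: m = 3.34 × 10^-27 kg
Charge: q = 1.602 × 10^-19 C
9.63 × 10^-14 m

When a particle is accelerated through voltage V, it gains kinetic energy KE = qV.

The de Broglie wavelength is then λ = h/√(2mqV):

λ = h/√(2mqV)
λ = (6.626 × 10^-34 J·s) / √(2 × 3.34 × 10^-27 kg × 1.602 × 10^-19 C × 44246.0 V)
λ = 9.63 × 10^-14 m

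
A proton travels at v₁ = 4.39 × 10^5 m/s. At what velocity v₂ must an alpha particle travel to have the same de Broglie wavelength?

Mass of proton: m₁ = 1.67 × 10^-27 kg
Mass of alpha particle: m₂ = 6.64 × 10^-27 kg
v₂ = 1.10 × 10^5 m/s

For equal de Broglie wavelengths: λ₁ = λ₂

h/(m₁v₁) = h/(m₂v₂)
m₁v₁ = m₂v₂
v₂ = v₁ · (m₁/m₂)

v₂ = 4.39 × 10^5 m/s × (1.67 × 10^-27 kg / 6.64 × 10^-27 kg)
v₂ = 1.10 × 10^5 m/s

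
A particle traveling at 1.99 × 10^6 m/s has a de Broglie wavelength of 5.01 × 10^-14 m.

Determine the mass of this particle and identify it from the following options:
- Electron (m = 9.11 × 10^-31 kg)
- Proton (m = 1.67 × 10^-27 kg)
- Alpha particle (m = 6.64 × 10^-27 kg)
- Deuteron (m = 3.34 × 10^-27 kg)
The particle is an alpha particle.

From λ = h/(mv), solve for mass:

m = h/(λv)
m = (6.626 × 10^-34 J·s) / (5.01 × 10^-14 m × 1.99 × 10^6 m/s)
m = 6.65 × 10^-27 kg

Comparing with the listed masses, this is closest to an alpha particle.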